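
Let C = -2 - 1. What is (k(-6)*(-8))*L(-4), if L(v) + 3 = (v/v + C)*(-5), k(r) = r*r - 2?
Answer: -1904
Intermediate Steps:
C = -3
k(r) = -2 + r² (k(r) = r² - 2 = -2 + r²)
L(v) = 7 (L(v) = -3 + (v/v - 3)*(-5) = -3 + (1 - 3)*(-5) = -3 - 2*(-5) = -3 + 10 = 7)
(k(-6)*(-8))*L(-4) = ((-2 + (-6)²)*(-8))*7 = ((-2 + 36)*(-8))*7 = (34*(-8))*7 = -272*7 = -1904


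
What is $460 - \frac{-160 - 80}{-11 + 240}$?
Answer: $\frac{105580}{229} \approx 461.05$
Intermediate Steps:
$460 - \frac{-160 - 80}{-11 + 240} = 460 - - \frac{240}{229} = 460 + \frac{240}{229} = \frac{105580}{229}$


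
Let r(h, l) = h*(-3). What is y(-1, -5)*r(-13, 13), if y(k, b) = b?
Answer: -195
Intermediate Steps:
r(h, l) = -3*h
y(-1, -5)*r(-13, 13) = -(-15)*(-13) = -5*39 = -195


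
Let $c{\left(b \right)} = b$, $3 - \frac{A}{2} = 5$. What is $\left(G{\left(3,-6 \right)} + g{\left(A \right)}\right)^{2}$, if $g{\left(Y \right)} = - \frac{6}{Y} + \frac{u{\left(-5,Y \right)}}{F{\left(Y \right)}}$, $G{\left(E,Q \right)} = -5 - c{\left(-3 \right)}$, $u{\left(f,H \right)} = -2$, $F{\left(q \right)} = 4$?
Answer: $1$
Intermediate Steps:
$A = -4$ ($A = 6 - 10 = -4$)
$G{\left(E,Q \right)} = -2$ ($G{\left(E,Q \right)} = -5 - -3 = -5 + 3 = -2$)
$g{\left(Y \right)} = - \frac{1}{2} - \frac{6}{Y}$ ($g{\left(Y \right)} = - \frac{6}{Y} - \frac{2}{4} = - \frac{6}{Y} - \frac{1}{2} = - \frac{1}{2} - \frac{6}{Y}$)
$\left(G{\left(3,-6 \right)} + g{\left(A \right)}\right)^{2} = \left(-2 + \frac{-12 - -4}{2 \left(-4\right)}\right)^{2} = \left(-2 + \frac{1}{2} \left(- \frac{1}{4}\right) \left(-12 + 4\right)\right)^{2} = \left(-2 + \frac{1}{2} \left(- \frac{1}{4}\right) \left(-8\right)\right)^{2} = \left(-2 + 1\right)^{2} = \left(-1\right)^{2} = 1$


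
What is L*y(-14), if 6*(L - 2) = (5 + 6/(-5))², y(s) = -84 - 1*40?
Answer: -40982/75 ≈ -546.43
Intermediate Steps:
y(s) = -124 (y(s) = -84 - 40 = -124)
L = 661/150 (L = 2 + (5 + 6/(-5))²/6 = 2 + (5 + 6*(-⅕))²/6 = 2 + (5 - 6/5)²/6 = 2 + (19/5)²/6 = 2 + (⅙)*(361/25) = 2 + 361/150 = 661/150 ≈ 4.4067)
L*y(-14) = (661/150)*(-124) = -40982/75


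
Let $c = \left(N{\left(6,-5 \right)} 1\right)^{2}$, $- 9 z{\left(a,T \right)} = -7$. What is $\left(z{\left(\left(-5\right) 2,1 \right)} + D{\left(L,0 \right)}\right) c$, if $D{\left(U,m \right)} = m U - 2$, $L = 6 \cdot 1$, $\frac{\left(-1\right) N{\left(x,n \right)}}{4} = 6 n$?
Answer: $-17600$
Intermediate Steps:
$z{\left(a,T \right)} = \frac{7}{9}$ ($z{\left(a,T \right)} = \left(- \frac{1}{9}\right) \left(-7\right) = \frac{7}{9}$)
$N{\left(x,n \right)} = - 24 n$ ($N{\left(x,n \right)} = - 4 \cdot 6 n = - 24 n$)
$L = 6$
$D{\left(U,m \right)} = -2 + U m$ ($D{\left(U,m \right)} = U m - 2 = -2 + U m$)
$c = 14400$ ($c = \left(\left(-24\right) \left(-5\right) 1\right)^{2} = \left(120 \cdot 1\right)^{2} = 120^{2} = 14400$)
$\left(z{\left(\left(-5\right) 2,1 \right)} + D{\left(L,0 \right)}\right) c = \left(\frac{7}{9} + \left(-2 + 6 \cdot 0\right)\right) 14400 = \left(\frac{7}{9} + \left(-2 + 0\right)\right) 14400 = \left(\frac{7}{9} - 2\right) 14400 = \left(- \frac{11}{9}\right) 14400 = -17600$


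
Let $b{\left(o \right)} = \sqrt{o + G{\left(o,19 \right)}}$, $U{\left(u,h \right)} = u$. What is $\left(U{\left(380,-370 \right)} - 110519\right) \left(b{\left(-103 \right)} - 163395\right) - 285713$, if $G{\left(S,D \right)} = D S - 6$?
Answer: $17995876192 - 110139 i \sqrt{2066} \approx 1.7996 \cdot 10^{10} - 5.0062 \cdot 10^{6} i$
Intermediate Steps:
$G{\left(S,D \right)} = -6 + D S$
$b{\left(o \right)} = \sqrt{-6 + 20 o}$ ($b{\left(o \right)} = \sqrt{o + \left(-6 + 19 o\right)} = \sqrt{-6 + 20 o}$)
$\left(U{\left(380,-370 \right)} - 110519\right) \left(b{\left(-103 \right)} - 163395\right) - 285713 = \left(380 - 110519\right) \left(\sqrt{-6 + 20 \left(-103\right)} - 163395\right) - 285713 = - 110139 \left(\sqrt{-6 - 2060} - 163395\right) - 285713 = - 110139 \left(\sqrt{-2066} - 163395\right) - 285713 = - 110139 \left(i \sqrt{2066} - 163395\right) - 285713 = - 110139 \left(-163395 + i \sqrt{2066}\right) - 285713 = \left(17996161905 - 110139 i \sqrt{2066}\right) - 285713 = 17995876192 - 110139 i \sqrt{2066}$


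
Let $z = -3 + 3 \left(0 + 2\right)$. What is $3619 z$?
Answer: $10857$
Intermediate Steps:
$z = 3$ ($z = -3 + 3 \cdot 2 = -3 + 6 = 3$)
$3619 z = 3619 \cdot 3 = 10857$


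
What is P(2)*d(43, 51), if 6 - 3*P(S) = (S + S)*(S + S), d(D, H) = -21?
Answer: 70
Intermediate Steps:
P(S) = 2 - 4*S**2/3 (P(S) = 2 - (S + S)*(S + S)/3 = 2 - 2*S*2*S/3 = 2 - 4*S**2/3)
P(2)*d(43, 51) = (2 - 4/3*2**2)*(-21) = (2 - 4/3*4)*(-21) = (2 - 16/3)*(-21) = -10/3*(-21) = 70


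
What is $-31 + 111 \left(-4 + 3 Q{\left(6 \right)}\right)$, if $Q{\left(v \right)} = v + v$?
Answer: $3521$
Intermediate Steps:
$Q{\left(v \right)} = 2 v$
$-31 + 111 \left(-4 + 3 Q{\left(6 \right)}\right) = -31 + 111 \left(-4 + 3 \cdot 2 \cdot 6\right) = -31 + 111 \left(-4 + 3 \cdot 12\right) = -31 + 111 \left(-4 + 36\right) = -31 + 111 \cdot 32 = -31 + 3552 = 3521$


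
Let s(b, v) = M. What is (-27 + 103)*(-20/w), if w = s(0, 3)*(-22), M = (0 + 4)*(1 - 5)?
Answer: -95/22 ≈ -4.3182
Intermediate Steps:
M = -16 (M = 4*(-4) = -16)
s(b, v) = -16
w = 352 (w = -16*(-22) = 352)
(-27 + 103)*(-20/w) = (-27 + 103)*(-20/352) = 76*(-20*1/352) = 76*(-5/88) = -95/22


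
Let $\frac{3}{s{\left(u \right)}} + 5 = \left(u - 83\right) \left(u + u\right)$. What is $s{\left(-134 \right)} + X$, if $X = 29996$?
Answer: $\frac{1744297399}{58151} \approx 29996.0$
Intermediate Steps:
$s{\left(u \right)} = \frac{3}{-5 + 2 u \left(-83 + u\right)}$ ($s{\left(u \right)} = \frac{3}{-5 + \left(u - 83\right) \left(u + u\right)} = \frac{3}{-5 + \left(-83 + u\right) 2 u} = \frac{3}{-5 + 2 u \left(-83 + u\right)}$)
$s{\left(-134 \right)} + X = \frac{3}{-5 - -22244 + 2 \left(-134\right)^{2}} + 29996 = \frac{3}{-5 + 22244 + 2 \cdot 17956} + 29996 = \frac{3}{-5 + 22244 + 35912} + 29996 = \frac{3}{58151} + 29996 = \frac{1744297399}{58151}$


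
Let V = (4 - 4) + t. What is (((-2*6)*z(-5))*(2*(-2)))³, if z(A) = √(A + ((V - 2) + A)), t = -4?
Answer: -7077888*I ≈ -7.0779e+6*I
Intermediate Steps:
V = -4 (V = (4 - 4) - 4 = 0 - 4 = -4)
z(A) = √(-6 + 2*A) (z(A) = √(A + ((-4 - 2) + A)) = √(A + (-6 + A)) = √(-6 + 2*A))
(((-2*6)*z(-5))*(2*(-2)))³ = (((-2*6)*√(-6 + 2*(-5)))*(2*(-2)))³ = (-12*√(-6 - 10)*(-4))³ = (-48*I*(-4))³ = (192*I)³ = -7077888*I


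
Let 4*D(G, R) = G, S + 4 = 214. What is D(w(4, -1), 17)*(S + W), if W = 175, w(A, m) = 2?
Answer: 385/2 ≈ 192.50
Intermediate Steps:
S = 210 (S = -4 + 214 = 210)
D(G, R) = G/4
D(w(4, -1), 17)*(S + W) = ((¼)*2)*(210 + 175) = (½)*385 = 385/2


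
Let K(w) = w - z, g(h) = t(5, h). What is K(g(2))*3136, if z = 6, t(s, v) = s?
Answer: -3136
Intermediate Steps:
g(h) = 5
K(w) = -6 + w (K(w) = w - 1*6 = w - 6 = -6 + w)
K(g(2))*3136 = (-6 + 5)*3136 = -1*3136 = -3136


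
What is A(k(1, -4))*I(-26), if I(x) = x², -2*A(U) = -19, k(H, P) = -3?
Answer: 6422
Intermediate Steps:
A(U) = 19/2 (A(U) = -½*(-19) = 19/2)
A(k(1, -4))*I(-26) = (19/2)*(-26)² = (19/2)*676 = 6422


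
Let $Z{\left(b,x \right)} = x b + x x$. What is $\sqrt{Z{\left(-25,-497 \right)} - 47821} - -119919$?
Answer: $119919 + \sqrt{211613} \approx 1.2038 \cdot 10^{5}$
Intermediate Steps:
$Z{\left(b,x \right)} = x^{2} + b x$ ($Z{\left(b,x \right)} = b x + x^{2} = x^{2} + b x$)
$\sqrt{Z{\left(-25,-497 \right)} - 47821} - -119919 = \sqrt{- 497 \left(-25 - 497\right) - 47821} - -119919 = \sqrt{\left(-497\right) \left(-522\right) - 47821} + 119919 = \sqrt{259434 - 47821} + 119919 = \sqrt{211613} + 119919 = 119919 + \sqrt{211613}$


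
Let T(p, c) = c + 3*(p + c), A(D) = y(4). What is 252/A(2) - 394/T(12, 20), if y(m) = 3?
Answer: 4675/58 ≈ 80.603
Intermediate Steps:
A(D) = 3
T(p, c) = 3*p + 4*c (T(p, c) = c + 3*(c + p) = c + (3*c + 3*p) = 3*p + 4*c)
252/A(2) - 394/T(12, 20) = 252/3 - 394/(3*12 + 4*20) = 252*(⅓) - 394/(36 + 80) = 84 - 394/116 = 84 - 394*1/116 = 84 - 197/58 = 4675/58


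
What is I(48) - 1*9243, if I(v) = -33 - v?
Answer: -9324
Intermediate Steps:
I(48) - 1*9243 = (-33 - 1*48) - 1*9243 = (-33 - 48) - 9243 = -81 - 9243 = -9324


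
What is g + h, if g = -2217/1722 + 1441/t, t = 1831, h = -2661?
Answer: -2797221009/1050994 ≈ -2661.5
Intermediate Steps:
g = -525975/1050994 (g = -2217/1722 + 1441/1831 = -2217*1/1722 + 1441*(1/1831) = -739/574 + 1441/1831 = -525975/1050994 ≈ -0.50045)
g + h = -525975/1050994 - 2661 = -2797221009/1050994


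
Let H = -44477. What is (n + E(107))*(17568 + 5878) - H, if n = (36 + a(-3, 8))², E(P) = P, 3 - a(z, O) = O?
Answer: 25084805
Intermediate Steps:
a(z, O) = 3 - O
n = 961 (n = (36 + (3 - 1*8))² = (36 + (3 - 8))² = (36 - 5)² = 31² = 961)
(n + E(107))*(17568 + 5878) - H = (961 + 107)*(17568 + 5878) - 1*(-44477) = 1068*23446 + 44477 = 25040328 + 44477 = 25084805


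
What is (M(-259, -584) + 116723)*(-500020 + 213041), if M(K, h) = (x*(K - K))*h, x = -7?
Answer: -33497049817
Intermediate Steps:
M(K, h) = 0 (M(K, h) = (-7*(K - K))*h = (-7*0)*h = 0*h = 0)
(M(-259, -584) + 116723)*(-500020 + 213041) = (0 + 116723)*(-500020 + 213041) = 116723*(-286979) = -33497049817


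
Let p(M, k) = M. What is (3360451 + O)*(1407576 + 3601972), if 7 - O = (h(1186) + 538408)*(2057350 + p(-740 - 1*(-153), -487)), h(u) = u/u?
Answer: -5547454977431066732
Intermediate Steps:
h(u) = 1
O = -1107379710060 (O = 7 - (1 + 538408)*(2057350 + (-740 - 1*(-153))) = 7 - 538409*(2057350 + (-740 + 153)) = 7 - 538409*(2057350 - 587) = 7 - 538409*2056763 = 7 - 1*1107379710067 = 7 - 1107379710067 = -1107379710060)
(3360451 + O)*(1407576 + 3601972) = (3360451 - 1107379710060)*(1407576 + 3601972) = -1107376349609*5009548 = -5547454977431066732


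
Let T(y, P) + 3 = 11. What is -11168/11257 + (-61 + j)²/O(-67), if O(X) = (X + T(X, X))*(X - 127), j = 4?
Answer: -91254935/128847622 ≈ -0.70824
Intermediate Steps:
T(y, P) = 8 (T(y, P) = -3 + 11 = 8)
O(X) = (-127 + X)*(8 + X) (O(X) = (X + 8)*(X - 127) = (8 + X)*(-127 + X) = (-127 + X)*(8 + X))
-11168/11257 + (-61 + j)²/O(-67) = -11168/11257 + (-61 + 4)²/(-1016 + (-67)² - 119*(-67)) = -11168*1/11257 + (-57)²/(-1016 + 4489 + 7973) = -11168/11257 + 3249/11446 = -91254935/128847622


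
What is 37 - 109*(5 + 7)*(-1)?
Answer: 1345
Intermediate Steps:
37 - 109*(5 + 7)*(-1) = 37 - 1308*(-1) = 37 - 109*(-12) = 37 + 1308 = 1345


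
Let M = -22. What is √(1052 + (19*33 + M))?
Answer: √1657 ≈ 40.706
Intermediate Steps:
√(1052 + (19*33 + M)) = √(1052 + (19*33 - 22)) = √(1052 + (627 - 22)) = √(1052 + 605) = √1657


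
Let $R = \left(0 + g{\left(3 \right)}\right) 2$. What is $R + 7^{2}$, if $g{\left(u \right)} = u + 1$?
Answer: $57$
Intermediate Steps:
$g{\left(u \right)} = 1 + u$
$R = 8$ ($R = \left(0 + \left(1 + 3\right)\right) 2 = \left(0 + 4\right) 2 = 4 \cdot 2 = 8$)
$R + 7^{2} = 8 + 7^{2} = 8 + 49 = 57$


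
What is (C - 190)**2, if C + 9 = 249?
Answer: 2500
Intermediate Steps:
C = 240 (C = -9 + 249 = 240)
(C - 190)**2 = (240 - 190)**2 = 50**2 = 2500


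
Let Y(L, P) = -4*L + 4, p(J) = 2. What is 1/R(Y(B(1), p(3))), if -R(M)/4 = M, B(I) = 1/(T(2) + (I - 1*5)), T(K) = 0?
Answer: -1/20 ≈ -0.050000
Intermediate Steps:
B(I) = 1/(-5 + I) (B(I) = 1/(0 + (I - 1*5)) = 1/(0 + (I - 5)) = 1/(0 + (-5 + I)) = 1/(-5 + I))
Y(L, P) = 4 - 4*L
R(M) = -4*M
1/R(Y(B(1), p(3))) = 1/(-4*(4 - 4/(-5 + 1))) = 1/(-4*(4 - 4/(-4))) = 1/(-4*(4 - 4*(-¼))) = 1/(-4*(4 + 1)) = 1/(-4*5) = 1/(-20) = -1/20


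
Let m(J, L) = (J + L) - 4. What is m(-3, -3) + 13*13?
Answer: 159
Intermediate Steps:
m(J, L) = -4 + J + L
m(-3, -3) + 13*13 = (-4 - 3 - 3) + 13*13 = -10 + 169 = 159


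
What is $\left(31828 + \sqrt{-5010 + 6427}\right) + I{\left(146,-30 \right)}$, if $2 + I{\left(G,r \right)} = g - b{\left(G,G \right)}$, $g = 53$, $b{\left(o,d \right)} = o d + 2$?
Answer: $10561 + \sqrt{1417} \approx 10599.0$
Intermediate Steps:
$b{\left(o,d \right)} = 2 + d o$ ($b{\left(o,d \right)} = d o + 2 = 2 + d o$)
$I{\left(G,r \right)} = 49 - G^{2}$ ($I{\left(G,r \right)} = -2 - \left(-51 + G G\right) = -2 - \left(-51 + G^{2}\right) = 49 - G^{2}$)
$\left(31828 + \sqrt{-5010 + 6427}\right) + I{\left(146,-30 \right)} = \left(31828 + \sqrt{-5010 + 6427}\right) + \left(49 - 146^{2}\right) = \left(31828 + \sqrt{1417}\right) + \left(49 - 21316\right) = \left(31828 + \sqrt{1417}\right) - 21267 = 10561 + \sqrt{1417}$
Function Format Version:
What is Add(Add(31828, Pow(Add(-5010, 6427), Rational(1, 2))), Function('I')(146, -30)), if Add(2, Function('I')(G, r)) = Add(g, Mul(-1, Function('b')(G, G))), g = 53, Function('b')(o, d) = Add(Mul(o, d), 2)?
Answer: Add(10561, Pow(1417, Rational(1, 2))) ≈ 10599.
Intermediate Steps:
Function('b')(o, d) = Add(2, Mul(d, o)) (Function('b')(o, d) = Add(Mul(d, o), 2) = Add(2, Mul(d, o)))
Function('I')(G, r) = Add(49, Mul(-1, Pow(G, 2))) (Function('I')(G, r) = Add(-2, Add(53, Mul(-1, Add(2, Mul(G, G))))) = Add(-2, Add(53, Mul(-1, Add(2, Pow(G, 2))))) = Add(-2, Add(53, Add(-2, Mul(-1, Pow(G, 2))))) = Add(-2, Add(51, Mul(-1, Pow(G, 2)))) = Add(49, Mul(-1, Pow(G, 2))))
Add(Add(31828, Pow(Add(-5010, 6427), Rational(1, 2))), Function('I')(146, -30)) = Add(Add(31828, Pow(Add(-5010, 6427), Rational(1, 2))), Add(49, Mul(-1, Pow(146, 2)))) = Add(Add(31828, Pow(1417, Rational(1, 2))), Add(49, Mul(-1, 21316))) = Add(Add(31828, Pow(1417, Rational(1, 2))), Add(49, -21316)) = Add(Add(31828, Pow(1417, Rational(1, 2))), -21267) = Add(10561, Pow(1417, Rational(1, 2)))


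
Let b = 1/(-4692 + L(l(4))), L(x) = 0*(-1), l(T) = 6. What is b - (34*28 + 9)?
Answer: -4509013/4692 ≈ -961.00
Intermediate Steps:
L(x) = 0
b = -1/4692 (b = 1/(-4692 + 0) = 1/(-4692) = -1/4692 ≈ -0.00021313)
b - (34*28 + 9) = -1/4692 - (34*28 + 9) = -1/4692 - (952 + 9) = -1/4692 - 1*961 = -1/4692 - 961 = -4509013/4692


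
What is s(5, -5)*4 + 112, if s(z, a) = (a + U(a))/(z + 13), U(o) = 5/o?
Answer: 332/3 ≈ 110.67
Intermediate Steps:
s(z, a) = (a + 5/a)/(13 + z) (s(z, a) = (a + 5/a)/(z + 13) = (a + 5/a)/(13 + z))
s(5, -5)*4 + 112 = ((5 + (-5)²)/((-5)*(13 + 5)))*4 + 112 = -⅕*(5 + 25)/18*4 + 112 = -⅕*1/18*30*4 + 112 = -⅓*4 + 112 = -4/3 + 112 = 332/3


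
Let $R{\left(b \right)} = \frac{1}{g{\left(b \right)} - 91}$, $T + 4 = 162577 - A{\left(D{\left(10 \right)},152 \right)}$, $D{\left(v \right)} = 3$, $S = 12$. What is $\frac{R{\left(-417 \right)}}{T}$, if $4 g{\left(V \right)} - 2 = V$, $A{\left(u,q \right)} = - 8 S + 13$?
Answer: $- \frac{1}{31677256} \approx -3.1568 \cdot 10^{-8}$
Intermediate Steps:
$A{\left(u,q \right)} = -83$ ($A{\left(u,q \right)} = \left(-8\right) 12 + 13 = -96 + 13 = -83$)
$g{\left(V \right)} = \frac{1}{2} + \frac{V}{4}$
$T = 162656$ ($T = -4 + \left(162577 - -83\right) = -4 + \left(162577 + 83\right) = -4 + 162660 = 162656$)
$R{\left(b \right)} = \frac{1}{- \frac{181}{2} + \frac{b}{4}}$ ($R{\left(b \right)} = \frac{1}{\left(\frac{1}{2} + \frac{b}{4}\right) - 91} = \frac{1}{- \frac{181}{2} + \frac{b}{4}}$)
$\frac{R{\left(-417 \right)}}{T} = \frac{4 \frac{1}{-362 - 417}}{162656} = \frac{4}{-779} \cdot \frac{1}{162656} = 4 \left(- \frac{1}{779}\right) \frac{1}{162656} = \left(- \frac{4}{779}\right) \frac{1}{162656} = - \frac{1}{31677256}$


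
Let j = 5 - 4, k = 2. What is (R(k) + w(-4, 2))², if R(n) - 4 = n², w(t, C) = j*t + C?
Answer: 36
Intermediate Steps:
j = 1
w(t, C) = C + t (w(t, C) = 1*t + C = t + C = C + t)
R(n) = 4 + n²
(R(k) + w(-4, 2))² = ((4 + 2²) + (2 - 4))² = ((4 + 4) - 2)² = (8 - 2)² = 6² = 36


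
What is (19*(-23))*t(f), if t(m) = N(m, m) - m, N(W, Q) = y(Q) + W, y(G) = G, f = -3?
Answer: 1311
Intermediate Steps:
N(W, Q) = Q + W
t(m) = m (t(m) = (m + m) - m = 2*m - m = m)
(19*(-23))*t(f) = (19*(-23))*(-3) = -437*(-3) = 1311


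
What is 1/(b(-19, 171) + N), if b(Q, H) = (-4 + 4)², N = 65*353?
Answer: 1/22945 ≈ 4.3582e-5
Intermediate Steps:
N = 22945
b(Q, H) = 0 (b(Q, H) = 0² = 0)
1/(b(-19, 171) + N) = 1/(0 + 22945) = 1/22945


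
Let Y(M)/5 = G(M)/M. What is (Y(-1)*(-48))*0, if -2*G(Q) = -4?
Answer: 0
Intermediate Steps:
G(Q) = 2 (G(Q) = -1/2*(-4) = 2)
Y(M) = 10/M (Y(M) = 5*(2/M) = 10/M)
(Y(-1)*(-48))*0 = ((10/(-1))*(-48))*0 = ((10*(-1))*(-48))*0 = -10*(-48)*0 = 480*0 = 0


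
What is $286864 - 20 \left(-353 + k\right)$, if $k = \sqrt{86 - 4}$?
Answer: $293924 - 20 \sqrt{82} \approx 2.9374 \cdot 10^{5}$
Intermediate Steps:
$k = \sqrt{82} \approx 9.0554$
$286864 - 20 \left(-353 + k\right) = 286864 - 20 \left(-353 + \sqrt{82}\right) = 286864 - \left(-7060 + 20 \sqrt{82}\right) = 286864 + \left(7060 - 20 \sqrt{82}\right) = 293924 - 20 \sqrt{82}$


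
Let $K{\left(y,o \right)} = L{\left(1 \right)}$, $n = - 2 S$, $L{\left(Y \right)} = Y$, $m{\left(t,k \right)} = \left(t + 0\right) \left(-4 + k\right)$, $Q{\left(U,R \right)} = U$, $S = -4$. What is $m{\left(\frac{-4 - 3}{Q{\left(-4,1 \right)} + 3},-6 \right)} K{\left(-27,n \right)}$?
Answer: $-70$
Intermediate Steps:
$m{\left(t,k \right)} = t \left(-4 + k\right)$
$n = 8$ ($n = \left(-2\right) \left(-4\right) = 8$)
$K{\left(y,o \right)} = 1$
$m{\left(\frac{-4 - 3}{Q{\left(-4,1 \right)} + 3},-6 \right)} K{\left(-27,n \right)} = \frac{-4 - 3}{-4 + 3} \left(-4 - 6\right) 1 = - \frac{7}{-1} \left(-10\right) 1 = \left(-7\right) \left(-1\right) \left(-10\right) 1 = 7 \left(-10\right) 1 = \left(-70\right) 1 = -70$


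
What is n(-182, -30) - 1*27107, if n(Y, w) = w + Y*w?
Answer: -21677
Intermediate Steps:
n(-182, -30) - 1*27107 = -30*(1 - 182) - 1*27107 = -30*(-181) - 27107 = 5430 - 27107 = -21677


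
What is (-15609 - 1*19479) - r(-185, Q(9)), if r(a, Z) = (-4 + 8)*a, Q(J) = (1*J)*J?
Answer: -34348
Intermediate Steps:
Q(J) = J² (Q(J) = J*J = J²)
r(a, Z) = 4*a
(-15609 - 1*19479) - r(-185, Q(9)) = (-15609 - 1*19479) - 4*(-185) = (-15609 - 19479) - 1*(-740) = -35088 + 740 = -34348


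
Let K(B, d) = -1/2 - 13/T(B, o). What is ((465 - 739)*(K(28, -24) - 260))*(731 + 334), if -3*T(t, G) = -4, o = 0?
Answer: 157723305/2 ≈ 7.8862e+7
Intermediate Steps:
T(t, G) = 4/3 (T(t, G) = -⅓*(-4) = 4/3)
K(B, d) = -41/4 (K(B, d) = -1/2 - 13/4/3 = -1*½ - 13*¾ = -½ - 39/4 = -41/4)
((465 - 739)*(K(28, -24) - 260))*(731 + 334) = ((465 - 739)*(-41/4 - 260))*(731 + 334) = -274*(-1081/4)*1065 = (148097/2)*1065 = 157723305/2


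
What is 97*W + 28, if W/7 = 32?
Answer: 21756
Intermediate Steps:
W = 224 (W = 7*32 = 224)
97*W + 28 = 97*224 + 28 = 21728 + 28 = 21756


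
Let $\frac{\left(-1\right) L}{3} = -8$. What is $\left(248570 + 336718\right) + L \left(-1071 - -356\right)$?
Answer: $568128$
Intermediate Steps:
$L = 24$ ($L = \left(-3\right) \left(-8\right) = 24$)
$\left(248570 + 336718\right) + L \left(-1071 - -356\right) = \left(248570 + 336718\right) + 24 \left(-1071 - -356\right) = 585288 + 24 \left(-1071 + 356\right) = 585288 + 24 \left(-715\right) = 585288 - 17160 = 568128$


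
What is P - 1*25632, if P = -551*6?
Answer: -28938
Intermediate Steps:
P = -3306
P - 1*25632 = -3306 - 1*25632 = -3306 - 25632 = -28938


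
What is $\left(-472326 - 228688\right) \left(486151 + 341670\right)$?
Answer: $-580314110494$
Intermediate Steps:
$\left(-472326 - 228688\right) \left(486151 + 341670\right) = \left(-472326 - 228688\right) 827821 = \left(-701014\right) 827821 = -580314110494$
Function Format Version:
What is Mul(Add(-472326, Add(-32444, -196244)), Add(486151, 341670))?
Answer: -580314110494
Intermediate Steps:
Mul(Add(-472326, Add(-32444, -196244)), Add(486151, 341670)) = Mul(Add(-472326, -228688), 827821) = Mul(-701014, 827821) = -580314110494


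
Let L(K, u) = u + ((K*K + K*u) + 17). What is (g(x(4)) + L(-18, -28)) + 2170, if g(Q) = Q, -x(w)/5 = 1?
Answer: 2982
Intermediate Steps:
x(w) = -5 (x(w) = -5*1 = -5)
L(K, u) = 17 + u + K² + K*u (L(K, u) = u + ((K² + K*u) + 17) = u + (17 + K² + K*u) = 17 + u + K² + K*u)
(g(x(4)) + L(-18, -28)) + 2170 = (-5 + (17 - 28 + (-18)² - 18*(-28))) + 2170 = (-5 + (17 - 28 + 324 + 504)) + 2170 = (-5 + 817) + 2170 = 812 + 2170 = 2982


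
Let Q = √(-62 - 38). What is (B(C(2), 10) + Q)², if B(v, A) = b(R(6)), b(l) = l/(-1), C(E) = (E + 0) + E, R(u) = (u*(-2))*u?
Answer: 5084 + 1440*I ≈ 5084.0 + 1440.0*I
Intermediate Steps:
R(u) = -2*u² (R(u) = (-2*u)*u = -2*u²)
C(E) = 2*E (C(E) = E + E = 2*E)
b(l) = -l (b(l) = l*(-1) = -l)
B(v, A) = 72 (B(v, A) = -(-2)*6² = -(-2)*36 = -1*(-72) = 72)
Q = 10*I (Q = √(-100) = 10*I ≈ 10.0*I)
(B(C(2), 10) + Q)² = (72 + 10*I)²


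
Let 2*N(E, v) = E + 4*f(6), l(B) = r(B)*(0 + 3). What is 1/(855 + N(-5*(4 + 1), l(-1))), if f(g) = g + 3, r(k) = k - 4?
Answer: 2/1721 ≈ 0.0011621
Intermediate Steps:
r(k) = -4 + k
f(g) = 3 + g
l(B) = -12 + 3*B (l(B) = (-4 + B)*(0 + 3) = (-4 + B)*3 = -12 + 3*B)
N(E, v) = 18 + E/2 (N(E, v) = (E + 4*(3 + 6))/2 = (E + 4*9)/2 = (E + 36)/2 = (36 + E)/2 = 18 + E/2)
1/(855 + N(-5*(4 + 1), l(-1))) = 1/(855 + (18 + (-5*(4 + 1))/2)) = 1/(855 + (18 + (-5*5)/2)) = 1/(855 + (18 + (½)*(-25))) = 1/(855 + (18 - 25/2)) = 1/(855 + 11/2) = 1/(1721/2) = 2/1721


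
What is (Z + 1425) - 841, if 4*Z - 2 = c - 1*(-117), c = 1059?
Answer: 1757/2 ≈ 878.50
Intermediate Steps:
Z = 589/2 (Z = ½ + (1059 - 1*(-117))/4 = ½ + (1059 + 117)/4 = ½ + (¼)*1176 = ½ + 294 = 589/2 ≈ 294.50)
(Z + 1425) - 841 = (589/2 + 1425) - 841 = 3439/2 - 841 = 1757/2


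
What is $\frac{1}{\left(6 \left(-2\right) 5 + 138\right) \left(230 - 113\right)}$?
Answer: $\frac{1}{9126} \approx 0.00010958$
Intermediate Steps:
$\frac{1}{\left(6 \left(-2\right) 5 + 138\right) \left(230 - 113\right)} = \frac{1}{\left(\left(-12\right) 5 + 138\right) 117} = \frac{1}{-60 + 138} \cdot \frac{1}{117} = \frac{1}{78} \cdot \frac{1}{117} = \frac{1}{9126}$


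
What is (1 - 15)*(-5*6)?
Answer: 420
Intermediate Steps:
(1 - 15)*(-5*6) = -14*(-30) = 420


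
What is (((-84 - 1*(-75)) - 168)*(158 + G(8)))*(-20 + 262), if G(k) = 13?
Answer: -7324614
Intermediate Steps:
(((-84 - 1*(-75)) - 168)*(158 + G(8)))*(-20 + 262) = (((-84 - 1*(-75)) - 168)*(158 + 13))*(-20 + 262) = (((-84 + 75) - 168)*171)*242 = ((-9 - 168)*171)*242 = -177*171*242 = -30267*242 = -7324614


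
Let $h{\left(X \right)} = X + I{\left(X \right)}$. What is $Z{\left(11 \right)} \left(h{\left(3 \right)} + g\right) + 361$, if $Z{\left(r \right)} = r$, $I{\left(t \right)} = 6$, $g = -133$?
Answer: $-1003$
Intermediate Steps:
$h{\left(X \right)} = 6 + X$ ($h{\left(X \right)} = X + 6 = 6 + X$)
$Z{\left(11 \right)} \left(h{\left(3 \right)} + g\right) + 361 = 11 \left(\left(6 + 3\right) - 133\right) + 361 = 11 \left(9 - 133\right) + 361 = 11 \left(-124\right) + 361 = -1364 + 361 = -1003$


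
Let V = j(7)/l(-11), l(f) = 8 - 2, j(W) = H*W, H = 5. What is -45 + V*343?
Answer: 11735/6 ≈ 1955.8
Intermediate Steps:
j(W) = 5*W
l(f) = 6
V = 35/6 (V = (5*7)/6 = 35*(⅙) = 35/6 ≈ 5.8333)
-45 + V*343 = -45 + (35/6)*343 = -45 + 12005/6 = 11735/6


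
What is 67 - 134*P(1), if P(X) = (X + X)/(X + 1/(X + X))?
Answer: -335/3 ≈ -111.67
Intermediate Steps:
P(X) = 2*X/(X + 1/(2*X)) (P(X) = (2*X)/(X + 1/(2*X)) = 2*X/(X + 1/(2*X)))
67 - 134*P(1) = 67 - 536*1²/(1 + 2*1²) = 67 - 536/(1 + 2*1) = 67 - 536/(1 + 2) = 67 - 536/3 = -335/3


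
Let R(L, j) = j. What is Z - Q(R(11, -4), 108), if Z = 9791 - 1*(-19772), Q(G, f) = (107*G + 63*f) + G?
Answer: 23191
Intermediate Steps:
Q(G, f) = 63*f + 108*G (Q(G, f) = (63*f + 107*G) + G = 63*f + 108*G)
Z = 29563 (Z = 9791 + 19772 = 29563)
Z - Q(R(11, -4), 108) = 29563 - (63*108 + 108*(-4)) = 29563 - (6804 - 432) = 29563 - 1*6372 = 29563 - 6372 = 23191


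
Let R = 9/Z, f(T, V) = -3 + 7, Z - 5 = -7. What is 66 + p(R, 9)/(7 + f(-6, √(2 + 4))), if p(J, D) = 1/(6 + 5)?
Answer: 7987/121 ≈ 66.008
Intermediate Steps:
Z = -2 (Z = 5 - 7 = -2)
f(T, V) = 4
R = -9/2 (R = 9/(-2) = 9*(-½) = -9/2 ≈ -4.5000)
p(J, D) = 1/11
66 + p(R, 9)/(7 + f(-6, √(2 + 4))) = 66 + 1/(11*(7 + 4)) = 66 + (1/11)/11 = 66 + (1/11)*(1/11) = 66 + 1/121 = 7987/121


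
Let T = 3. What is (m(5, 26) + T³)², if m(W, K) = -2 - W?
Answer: 400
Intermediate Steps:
(m(5, 26) + T³)² = ((-2 - 1*5) + 3³)² = ((-2 - 5) + 27)² = (-7 + 27)² = 20² = 400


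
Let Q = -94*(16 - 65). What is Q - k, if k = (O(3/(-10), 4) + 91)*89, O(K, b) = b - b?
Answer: -3493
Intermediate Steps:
Q = 4606 (Q = -94*(-49) = 4606)
O(K, b) = 0
k = 8099 (k = (0 + 91)*89 = 91*89 = 8099)
Q - k = 4606 - 1*8099 = 4606 - 8099 = -3493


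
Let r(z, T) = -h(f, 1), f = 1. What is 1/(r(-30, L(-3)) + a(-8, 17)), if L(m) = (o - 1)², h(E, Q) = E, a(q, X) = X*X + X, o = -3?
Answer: 1/305 ≈ 0.0032787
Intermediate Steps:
a(q, X) = X + X² (a(q, X) = X² + X = X + X²)
L(m) = 16 (L(m) = (-3 - 1)² = (-4)² = 16)
r(z, T) = -1 (r(z, T) = -1*1 = -1)
1/(r(-30, L(-3)) + a(-8, 17)) = 1/(-1 + 17*(1 + 17)) = 1/(-1 + 17*18) = 1/(-1 + 306) = 1/305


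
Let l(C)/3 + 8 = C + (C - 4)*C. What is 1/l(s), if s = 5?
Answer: ⅙ ≈ 0.16667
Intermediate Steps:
l(C) = -24 + 3*C + 3*C*(-4 + C) (l(C) = -24 + 3*(C + (C - 4)*C) = -24 + 3*(C + (-4 + C)*C) = -24 + 3*(C + C*(-4 + C)) = -24 + (3*C + 3*C*(-4 + C)) = -24 + 3*C + 3*C*(-4 + C))
1/l(s) = 1/(-24 - 9*5 + 3*5²) = 1/(-24 - 45 + 3*25) = 1/(-24 - 45 + 75) = 1/6 = ⅙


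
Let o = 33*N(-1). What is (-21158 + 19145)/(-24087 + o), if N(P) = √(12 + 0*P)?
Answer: 5387459/64463389 + 14762*√3/64463389 ≈ 0.083971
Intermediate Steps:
N(P) = 2*√3 (N(P) = √(12 + 0) = √12 = 2*√3)
o = 66*√3 (o = 33*(2*√3) = 66*√3 ≈ 114.32)
(-21158 + 19145)/(-24087 + o) = (-21158 + 19145)/(-24087 + 66*√3) = -2013/(-24087 + 66*√3)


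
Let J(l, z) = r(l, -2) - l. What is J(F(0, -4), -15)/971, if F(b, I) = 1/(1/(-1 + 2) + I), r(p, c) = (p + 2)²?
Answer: 28/8739 ≈ 0.0032040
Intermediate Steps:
r(p, c) = (2 + p)²
F(b, I) = 1/(1 + I) (F(b, I) = 1/(1/1 + I) = 1/(1 + I))
J(l, z) = (2 + l)² - l
J(F(0, -4), -15)/971 = ((2 + 1/(1 - 4))² - 1/(1 - 4))/971 = ((2 + 1/(-3))² - 1/(-3))*(1/971) = ((2 - ⅓)² - 1*(-⅓))*(1/971) = ((5/3)² + ⅓)*(1/971) = (25/9 + ⅓)*(1/971) = (28/9)*(1/971) = 28/8739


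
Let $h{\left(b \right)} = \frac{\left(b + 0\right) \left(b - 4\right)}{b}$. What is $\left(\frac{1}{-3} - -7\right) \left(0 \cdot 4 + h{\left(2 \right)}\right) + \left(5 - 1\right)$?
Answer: $- \frac{28}{3} \approx -9.3333$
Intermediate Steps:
$h{\left(b \right)} = -4 + b$ ($h{\left(b \right)} = \frac{b \left(-4 + b\right)}{b} = -4 + b$)
$\left(\frac{1}{-3} - -7\right) \left(0 \cdot 4 + h{\left(2 \right)}\right) + \left(5 - 1\right) = \left(\frac{1}{-3} - -7\right) \left(0 \cdot 4 + \left(-4 + 2\right)\right) + \left(5 - 1\right) = \left(- \frac{1}{3} + 7\right) \left(0 - 2\right) + \left(5 - 1\right) = \frac{20}{3} \left(-2\right) + 4 = - \frac{40}{3} + 4 = - \frac{28}{3}$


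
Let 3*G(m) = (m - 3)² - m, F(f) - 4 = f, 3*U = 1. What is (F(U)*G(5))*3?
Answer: -13/3 ≈ -4.3333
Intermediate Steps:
U = ⅓ (U = (⅓)*1 = ⅓ ≈ 0.33333)
F(f) = 4 + f
G(m) = -m/3 + (-3 + m)²/3 (G(m) = ((m - 3)² - m)/3 = ((-3 + m)² - m)/3 = -m/3 + (-3 + m)²/3)
(F(U)*G(5))*3 = ((4 + ⅓)*(-⅓*5 + (-3 + 5)²/3))*3 = (13*(-5/3 + (⅓)*2²)/3)*3 = (13*(-5/3 + (⅓)*4)/3)*3 = (13*(-5/3 + 4/3)/3)*3 = ((13/3)*(-⅓))*3 = -13/9*3 = -13/3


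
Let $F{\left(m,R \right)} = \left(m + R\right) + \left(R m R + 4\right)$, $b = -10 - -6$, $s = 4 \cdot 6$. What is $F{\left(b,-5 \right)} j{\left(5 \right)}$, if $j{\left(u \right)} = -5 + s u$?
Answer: $-12075$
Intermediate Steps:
$s = 24$
$b = -4$ ($b = -10 + 6 = -4$)
$j{\left(u \right)} = -5 + 24 u$
$F{\left(m,R \right)} = 4 + R + m + m R^{2}$ ($F{\left(m,R \right)} = \left(R + m\right) + \left(m R^{2} + 4\right) = \left(R + m\right) + \left(4 + m R^{2}\right) = 4 + R + m + m R^{2}$)
$F{\left(b,-5 \right)} j{\left(5 \right)} = \left(4 - 5 - 4 - 4 \left(-5\right)^{2}\right) \left(-5 + 24 \cdot 5\right) = \left(4 - 5 - 4 - 100\right) \left(-5 + 120\right) = \left(4 - 5 - 4 - 100\right) 115 = \left(-105\right) 115 = -12075$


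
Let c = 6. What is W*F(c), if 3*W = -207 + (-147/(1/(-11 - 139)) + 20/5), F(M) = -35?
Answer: -764645/3 ≈ -2.5488e+5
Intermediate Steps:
W = 21847/3 (W = (-207 + (-147/(1/(-11 - 139)) + 20/5))/3 = (-207 + (-147/(1/(-150)) + 20*(1/5)))/3 = (-207 + (-147/(-1/150) + 4))/3 = (-207 + (-147*(-150) + 4))/3 = (-207 + (22050 + 4))/3 = (-207 + 22054)/3 = (1/3)*21847 = 21847/3 ≈ 7282.3)
W*F(c) = (21847/3)*(-35) = -764645/3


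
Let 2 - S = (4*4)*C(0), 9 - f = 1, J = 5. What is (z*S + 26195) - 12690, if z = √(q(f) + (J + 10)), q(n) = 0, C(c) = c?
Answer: 13505 + 2*√15 ≈ 13513.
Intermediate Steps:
f = 8 (f = 9 - 1*1 = 9 - 1 = 8)
z = √15 (z = √(0 + (5 + 10)) = √(0 + 15) = √15 ≈ 3.8730)
S = 2 (S = 2 - 4*4*0 = 2 - 16*0 = 2 - 1*0 = 2 + 0 = 2)
(z*S + 26195) - 12690 = (√15*2 + 26195) - 12690 = (2*√15 + 26195) - 12690 = (26195 + 2*√15) - 12690 = 13505 + 2*√15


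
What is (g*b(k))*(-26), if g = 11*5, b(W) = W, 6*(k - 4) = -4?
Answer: -14300/3 ≈ -4766.7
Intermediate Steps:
k = 10/3 (k = 4 + (⅙)*(-4) = 4 - ⅔ = 10/3 ≈ 3.3333)
g = 55
(g*b(k))*(-26) = (55*(10/3))*(-26) = (550/3)*(-26) = -14300/3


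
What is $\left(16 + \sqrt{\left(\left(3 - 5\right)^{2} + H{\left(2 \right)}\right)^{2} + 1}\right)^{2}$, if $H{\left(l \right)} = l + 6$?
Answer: $\left(16 + \sqrt{145}\right)^{2} \approx 786.33$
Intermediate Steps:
$H{\left(l \right)} = 6 + l$
$\left(16 + \sqrt{\left(\left(3 - 5\right)^{2} + H{\left(2 \right)}\right)^{2} + 1}\right)^{2} = \left(16 + \sqrt{\left(\left(3 - 5\right)^{2} + \left(6 + 2\right)\right)^{2} + 1}\right)^{2} = \left(16 + \sqrt{\left(\left(-2\right)^{2} + 8\right)^{2} + 1}\right)^{2} = \left(16 + \sqrt{\left(4 + 8\right)^{2} + 1}\right)^{2} = \left(16 + \sqrt{12^{2} + 1}\right)^{2} = \left(16 + \sqrt{144 + 1}\right)^{2} = \left(16 + \sqrt{145}\right)^{2}$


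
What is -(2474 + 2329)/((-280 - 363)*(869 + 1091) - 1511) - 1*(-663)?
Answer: 278857412/420597 ≈ 663.00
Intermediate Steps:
-(2474 + 2329)/((-280 - 363)*(869 + 1091) - 1511) - 1*(-663) = -4803/(-643*1960 - 1511) + 663 = -4803/(-1260280 - 1511) + 663 = -4803/(-1261791) + 663 = -4803*(-1)/1261791 + 663 = -1*(-1601/420597) + 663 = 1601/420597 + 663 = 278857412/420597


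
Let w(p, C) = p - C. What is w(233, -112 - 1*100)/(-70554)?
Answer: -445/70554 ≈ -0.0063072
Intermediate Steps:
w(233, -112 - 1*100)/(-70554) = (233 - (-112 - 1*100))/(-70554) = (233 - (-112 - 100))*(-1/70554) = (233 - 1*(-212))*(-1/70554) = (233 + 212)*(-1/70554) = 445*(-1/70554) = -445/70554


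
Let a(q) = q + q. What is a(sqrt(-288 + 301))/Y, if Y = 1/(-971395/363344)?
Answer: -971395*sqrt(13)/181672 ≈ -19.279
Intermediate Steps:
a(q) = 2*q
Y = -363344/971395 (Y = 1/(-971395*1/363344) = 1/(-971395/363344) = -363344/971395 ≈ -0.37404)
a(sqrt(-288 + 301))/Y = (2*sqrt(-288 + 301))/(-363344/971395) = (2*sqrt(13))*(-971395/363344) = -971395*sqrt(13)/181672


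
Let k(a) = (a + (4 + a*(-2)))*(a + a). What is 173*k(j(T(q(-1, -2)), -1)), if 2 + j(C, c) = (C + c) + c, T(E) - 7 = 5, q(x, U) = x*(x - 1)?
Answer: -11072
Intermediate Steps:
q(x, U) = x*(-1 + x)
T(E) = 12 (T(E) = 7 + 5 = 12)
j(C, c) = -2 + C + 2*c (j(C, c) = -2 + ((C + c) + c) = -2 + (C + 2*c) = -2 + C + 2*c)
k(a) = 2*a*(4 - a) (k(a) = (a + (4 - 2*a))*(2*a) = (4 - a)*(2*a) = 2*a*(4 - a))
173*k(j(T(q(-1, -2)), -1)) = 173*(2*(-2 + 12 + 2*(-1))*(4 - (-2 + 12 + 2*(-1)))) = 173*(2*(-2 + 12 - 2)*(4 - (-2 + 12 - 2))) = 173*(2*8*(4 - 1*8)) = 173*(2*8*(4 - 8)) = 173*(2*8*(-4)) = 173*(-64) = -11072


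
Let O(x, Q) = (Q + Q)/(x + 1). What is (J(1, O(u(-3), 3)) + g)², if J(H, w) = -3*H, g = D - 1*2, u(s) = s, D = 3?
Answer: 4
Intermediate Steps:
O(x, Q) = 2*Q/(1 + x) (O(x, Q) = (2*Q)/(1 + x) = 2*Q/(1 + x))
g = 1 (g = 3 - 1*2 = 3 - 2 = 1)
(J(1, O(u(-3), 3)) + g)² = (-3*1 + 1)² = (-3 + 1)² = (-2)² = 4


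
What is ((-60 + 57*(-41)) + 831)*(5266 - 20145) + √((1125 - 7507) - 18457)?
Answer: 23300514 + I*√24839 ≈ 2.3301e+7 + 157.6*I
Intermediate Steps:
((-60 + 57*(-41)) + 831)*(5266 - 20145) + √((1125 - 7507) - 18457) = ((-60 - 2337) + 831)*(-14879) + √(-6382 - 18457) = (-2397 + 831)*(-14879) + √(-24839) = -1566*(-14879) + I*√24839 = 23300514 + I*√24839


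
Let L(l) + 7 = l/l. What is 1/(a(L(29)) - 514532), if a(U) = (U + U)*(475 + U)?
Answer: -1/520160 ≈ -1.9225e-6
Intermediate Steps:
L(l) = -6 (L(l) = -7 + l/l = -7 + 1 = -6)
a(U) = 2*U*(475 + U) (a(U) = (2*U)*(475 + U) = 2*U*(475 + U))
1/(a(L(29)) - 514532) = 1/(2*(-6)*(475 - 6) - 514532) = 1/(2*(-6)*469 - 514532) = 1/(-5628 - 514532) = 1/(-520160) = -1/520160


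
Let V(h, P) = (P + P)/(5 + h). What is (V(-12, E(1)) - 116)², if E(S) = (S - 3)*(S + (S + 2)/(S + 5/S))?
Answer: 649636/49 ≈ 13258.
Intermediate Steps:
E(S) = (-3 + S)*(S + (2 + S)/(S + 5/S))
V(h, P) = 2*P/(5 + h) (V(h, P) = (2*P)/(5 + h) = 2*P/(5 + h))
(V(-12, E(1)) - 116)² = (2*(1*(-21 + 1³ - 2*1² + 4*1)/(5 + 1²))/(5 - 12) - 116)² = (2*(1*(-21 + 1 - 2*1 + 4)/(5 + 1))/(-7) - 116)² = (2*(1*(-21 + 1 - 2 + 4)/6)*(-⅐) - 116)² = (2*(1*(⅙)*(-18))*(-⅐) - 116)² = (2*(-3)*(-⅐) - 116)² = (6/7 - 116)² = (-806/7)² = 649636/49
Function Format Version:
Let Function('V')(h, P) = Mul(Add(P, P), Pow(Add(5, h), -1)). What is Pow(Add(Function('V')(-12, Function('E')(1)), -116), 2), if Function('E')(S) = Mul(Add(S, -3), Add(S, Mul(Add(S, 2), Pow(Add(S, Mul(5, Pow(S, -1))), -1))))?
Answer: Rational(649636, 49) ≈ 13258.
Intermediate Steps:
Function('E')(S) = Mul(Add(-3, S), Add(S, Mul(Pow(Add(S, Mul(5, Pow(S, -1))), -1), Add(2, S)))) (Function('E')(S) = Mul(Add(-3, S), Add(S, Mul(Add(2, S), Pow(Add(S, Mul(5, Pow(S, -1))), -1)))) = Mul(Add(-3, S), Add(S, Mul(Pow(Add(S, Mul(5, Pow(S, -1))), -1), Add(2, S)))))
Function('V')(h, P) = Mul(2, P, Pow(Add(5, h), -1)) (Function('V')(h, P) = Mul(Mul(2, P), Pow(Add(5, h), -1)) = Mul(2, P, Pow(Add(5, h), -1)))
Pow(Add(Function('V')(-12, Function('E')(1)), -116), 2) = Pow(Add(Mul(2, Mul(1, Pow(Add(5, Pow(1, 2)), -1), Add(-21, Pow(1, 3), Mul(-2, Pow(1, 2)), Mul(4, 1))), Pow(Add(5, -12), -1)), -116), 2) = Pow(Add(Mul(2, Mul(1, Pow(Add(5, 1), -1), Add(-21, 1, Mul(-2, 1), 4)), Pow(-7, -1)), -116), 2) = Pow(Add(Mul(2, Mul(1, Pow(6, -1), Add(-21, 1, -2, 4)), Rational(-1, 7)), -116), 2) = Pow(Add(Mul(2, Mul(1, Rational(1, 6), -18), Rational(-1, 7)), -116), 2) = Pow(Add(Mul(2, -3, Rational(-1, 7)), -116), 2) = Pow(Add(Rational(6, 7), -116), 2) = Pow(Rational(-806, 7), 2) = Rational(649636, 49)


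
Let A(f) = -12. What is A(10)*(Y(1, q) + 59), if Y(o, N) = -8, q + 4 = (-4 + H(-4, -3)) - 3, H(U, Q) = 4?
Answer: -612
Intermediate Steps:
q = -7 (q = -4 + ((-4 + 4) - 3) = -4 + (0 - 3) = -4 - 3 = -7)
A(10)*(Y(1, q) + 59) = -12*(-8 + 59) = -12*51 = -612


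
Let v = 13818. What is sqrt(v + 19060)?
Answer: sqrt(32878) ≈ 181.32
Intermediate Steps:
sqrt(v + 19060) = sqrt(13818 + 19060) = sqrt(32878)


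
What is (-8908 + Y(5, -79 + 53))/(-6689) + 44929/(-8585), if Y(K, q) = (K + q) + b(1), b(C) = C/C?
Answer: -223883201/57425065 ≈ -3.8987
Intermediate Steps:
b(C) = 1
Y(K, q) = 1 + K + q (Y(K, q) = (K + q) + 1 = 1 + K + q)
(-8908 + Y(5, -79 + 53))/(-6689) + 44929/(-8585) = (-8908 + (1 + 5 + (-79 + 53)))/(-6689) + 44929/(-8585) = (-8908 + (1 + 5 - 26))*(-1/6689) + 44929*(-1/8585) = (-8908 - 20)*(-1/6689) - 44929/8585 = -8928*(-1/6689) - 44929/8585 = 8928/6689 - 44929/8585 = -223883201/57425065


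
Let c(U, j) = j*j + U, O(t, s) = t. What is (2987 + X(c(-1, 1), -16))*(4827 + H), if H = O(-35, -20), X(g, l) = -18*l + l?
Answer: 15617128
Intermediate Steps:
c(U, j) = U + j² (c(U, j) = j² + U = U + j²)
X(g, l) = -17*l
H = -35
(2987 + X(c(-1, 1), -16))*(4827 + H) = (2987 - 17*(-16))*(4827 - 35) = (2987 + 272)*4792 = 3259*4792 = 15617128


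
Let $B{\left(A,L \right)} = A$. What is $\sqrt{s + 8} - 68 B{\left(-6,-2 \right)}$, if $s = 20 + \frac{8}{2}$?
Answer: $408 + 4 \sqrt{2} \approx 413.66$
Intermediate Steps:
$s = 24$ ($s = 20 + 8 \cdot \frac{1}{2} = 20 + 4 = 24$)
$\sqrt{s + 8} - 68 B{\left(-6,-2 \right)} = \sqrt{24 + 8} - -408 = \sqrt{32} + 408 = 4 \sqrt{2} + 408 = 408 + 4 \sqrt{2}$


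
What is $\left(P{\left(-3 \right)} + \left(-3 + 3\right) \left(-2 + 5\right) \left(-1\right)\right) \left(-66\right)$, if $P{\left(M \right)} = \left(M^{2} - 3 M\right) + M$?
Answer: $-990$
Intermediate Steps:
$P{\left(M \right)} = M^{2} - 2 M$
$\left(P{\left(-3 \right)} + \left(-3 + 3\right) \left(-2 + 5\right) \left(-1\right)\right) \left(-66\right) = \left(- 3 \left(-2 - 3\right) + \left(-3 + 3\right) \left(-2 + 5\right) \left(-1\right)\right) \left(-66\right) = \left(\left(-3\right) \left(-5\right) + 0 \cdot 3 \left(-1\right)\right) \left(-66\right) = \left(15 + 0 \left(-1\right)\right) \left(-66\right) = \left(15 + 0\right) \left(-66\right) = 15 \left(-66\right) = -990$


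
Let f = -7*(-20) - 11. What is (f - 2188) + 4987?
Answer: 2928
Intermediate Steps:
f = 129 (f = 140 - 11 = 129)
(f - 2188) + 4987 = (129 - 2188) + 4987 = -2059 + 4987 = 2928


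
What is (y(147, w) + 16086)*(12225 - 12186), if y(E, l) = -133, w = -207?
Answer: 622167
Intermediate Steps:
(y(147, w) + 16086)*(12225 - 12186) = (-133 + 16086)*(12225 - 12186) = 15953*39 = 622167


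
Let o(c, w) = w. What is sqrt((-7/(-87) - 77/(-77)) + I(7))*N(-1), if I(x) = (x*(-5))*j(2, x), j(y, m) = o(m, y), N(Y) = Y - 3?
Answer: -8*I*sqrt(130413)/87 ≈ -33.207*I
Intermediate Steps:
N(Y) = -3 + Y
j(y, m) = y
I(x) = -10*x (I(x) = (x*(-5))*2 = -5*x*2 = -10*x)
sqrt((-7/(-87) - 77/(-77)) + I(7))*N(-1) = sqrt((-7/(-87) - 77/(-77)) - 10*7)*(-3 - 1) = sqrt((-7*(-1/87) - 77*(-1/77)) - 70)*(-4) = sqrt((7/87 + 1) - 70)*(-4) = sqrt(94/87 - 70)*(-4) = sqrt(-5996/87)*(-4) = (2*I*sqrt(130413)/87)*(-4) = -8*I*sqrt(130413)/87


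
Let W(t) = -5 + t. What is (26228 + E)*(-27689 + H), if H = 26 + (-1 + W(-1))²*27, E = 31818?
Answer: -1528931640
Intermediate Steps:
H = 1349 (H = 26 + (-1 + (-5 - 1))²*27 = 26 + (-1 - 6)²*27 = 26 + (-7)²*27 = 26 + 49*27 = 26 + 1323 = 1349)
(26228 + E)*(-27689 + H) = (26228 + 31818)*(-27689 + 1349) = 58046*(-26340) = -1528931640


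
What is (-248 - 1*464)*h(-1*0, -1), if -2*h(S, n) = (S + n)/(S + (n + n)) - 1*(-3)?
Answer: 1246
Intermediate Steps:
h(S, n) = -3/2 - (S + n)/(2*(S + 2*n)) (h(S, n) = -((S + n)/(S + (n + n)) - 1*(-3))/2 = -((S + n)/(S + 2*n) + 3)/2 = -(3 + (S + n)/(S + 2*n))/2 = -3/2 - (S + n)/(2*(S + 2*n)))
(-248 - 1*464)*h(-1*0, -1) = (-248 - 1*464)*((-7*(-1) - (-4)*0)/(2*(-1*0 + 2*(-1)))) = (-248 - 464)*((7 - 4*0)/(2*(0 - 2))) = -356*(7 + 0)/(-2) = -356*(-1)*7/2 = -712*(-7/4) = 1246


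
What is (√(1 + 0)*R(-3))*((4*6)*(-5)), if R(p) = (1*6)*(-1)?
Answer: 720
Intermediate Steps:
R(p) = -6 (R(p) = 6*(-1) = -6)
(√(1 + 0)*R(-3))*((4*6)*(-5)) = (√(1 + 0)*(-6))*((4*6)*(-5)) = (√1*(-6))*(24*(-5)) = (1*(-6))*(-120) = -6*(-120) = 720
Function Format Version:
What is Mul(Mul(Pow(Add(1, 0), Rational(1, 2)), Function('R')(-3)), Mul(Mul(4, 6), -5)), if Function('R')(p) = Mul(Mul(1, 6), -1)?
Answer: 720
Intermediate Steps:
Function('R')(p) = -6 (Function('R')(p) = Mul(6, -1) = -6)
Mul(Mul(Pow(Add(1, 0), Rational(1, 2)), Function('R')(-3)), Mul(Mul(4, 6), -5)) = Mul(Mul(Pow(Add(1, 0), Rational(1, 2)), -6), Mul(Mul(4, 6), -5)) = Mul(Mul(Pow(1, Rational(1, 2)), -6), Mul(24, -5)) = Mul(Mul(1, -6), -120) = Mul(-6, -120) = 720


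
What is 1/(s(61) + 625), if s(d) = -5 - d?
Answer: 1/559 ≈ 0.0017889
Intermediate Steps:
1/(s(61) + 625) = 1/((-5 - 1*61) + 625) = 1/((-5 - 61) + 625) = 1/(-66 + 625) = 1/559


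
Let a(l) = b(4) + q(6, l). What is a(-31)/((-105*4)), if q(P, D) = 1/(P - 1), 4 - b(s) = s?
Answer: -1/2100 ≈ -0.00047619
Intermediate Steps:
b(s) = 4 - s
q(P, D) = 1/(-1 + P)
a(l) = 1/5 (a(l) = (4 - 1*4) + 1/(-1 + 6) = (4 - 4) + 1/5 = 0 + 1/5 = 1/5)
a(-31)/((-105*4)) = 1/(5*((-105*4))) = (1/5)/(-420) = (1/5)*(-1/420) = -1/2100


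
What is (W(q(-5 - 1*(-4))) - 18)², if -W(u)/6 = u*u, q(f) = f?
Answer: 576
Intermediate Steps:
W(u) = -6*u² (W(u) = -6*u*u = -6*u²)
(W(q(-5 - 1*(-4))) - 18)² = (-6*(-5 - 1*(-4))² - 18)² = (-6*(-5 + 4)² - 18)² = (-6*(-1)² - 18)² = (-6*1 - 18)² = (-6 - 18)² = (-24)² = 576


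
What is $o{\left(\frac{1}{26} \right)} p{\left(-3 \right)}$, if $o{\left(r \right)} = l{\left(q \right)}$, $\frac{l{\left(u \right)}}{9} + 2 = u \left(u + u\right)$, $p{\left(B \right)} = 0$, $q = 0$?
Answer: $0$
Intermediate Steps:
$l{\left(u \right)} = -18 + 18 u^{2}$ ($l{\left(u \right)} = -18 + 9 u \left(u + u\right) = -18 + 9 u 2 u = -18 + 9 \cdot 2 u^{2} = -18 + 18 u^{2}$)
$o{\left(r \right)} = -18$ ($o{\left(r \right)} = -18 + 18 \cdot 0^{2} = -18 + 18 \cdot 0 = -18 + 0 = -18$)
$o{\left(\frac{1}{26} \right)} p{\left(-3 \right)} = \left(-18\right) 0 = 0$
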